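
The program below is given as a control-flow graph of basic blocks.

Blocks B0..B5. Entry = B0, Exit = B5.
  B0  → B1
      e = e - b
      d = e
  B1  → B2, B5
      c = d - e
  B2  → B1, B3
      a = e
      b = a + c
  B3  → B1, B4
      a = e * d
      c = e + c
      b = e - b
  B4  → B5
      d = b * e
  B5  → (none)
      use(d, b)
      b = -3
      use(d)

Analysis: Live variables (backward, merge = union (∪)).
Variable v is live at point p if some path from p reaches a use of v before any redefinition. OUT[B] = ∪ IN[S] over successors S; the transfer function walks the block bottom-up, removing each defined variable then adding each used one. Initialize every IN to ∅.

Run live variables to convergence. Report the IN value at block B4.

Answer: {b, e}

Derivation:
Per-block solution:
  B0: | IN={b, e} | OUT={b, d, e}
  B1: | IN={b, d, e} | OUT={b, c, d, e}
  B2: | IN={c, d, e} | OUT={b, c, d, e}
  B3: | IN={b, c, d, e} | OUT={b, d, e}
  B4: | IN={b, e} | OUT={b, d}
  B5: | IN={b, d} | OUT={}

Merge at B4: OUT[B4] = IN[B5] = {b, d}
Applying B4's transfer function to that OUT value gives IN[B4] (row B4 above).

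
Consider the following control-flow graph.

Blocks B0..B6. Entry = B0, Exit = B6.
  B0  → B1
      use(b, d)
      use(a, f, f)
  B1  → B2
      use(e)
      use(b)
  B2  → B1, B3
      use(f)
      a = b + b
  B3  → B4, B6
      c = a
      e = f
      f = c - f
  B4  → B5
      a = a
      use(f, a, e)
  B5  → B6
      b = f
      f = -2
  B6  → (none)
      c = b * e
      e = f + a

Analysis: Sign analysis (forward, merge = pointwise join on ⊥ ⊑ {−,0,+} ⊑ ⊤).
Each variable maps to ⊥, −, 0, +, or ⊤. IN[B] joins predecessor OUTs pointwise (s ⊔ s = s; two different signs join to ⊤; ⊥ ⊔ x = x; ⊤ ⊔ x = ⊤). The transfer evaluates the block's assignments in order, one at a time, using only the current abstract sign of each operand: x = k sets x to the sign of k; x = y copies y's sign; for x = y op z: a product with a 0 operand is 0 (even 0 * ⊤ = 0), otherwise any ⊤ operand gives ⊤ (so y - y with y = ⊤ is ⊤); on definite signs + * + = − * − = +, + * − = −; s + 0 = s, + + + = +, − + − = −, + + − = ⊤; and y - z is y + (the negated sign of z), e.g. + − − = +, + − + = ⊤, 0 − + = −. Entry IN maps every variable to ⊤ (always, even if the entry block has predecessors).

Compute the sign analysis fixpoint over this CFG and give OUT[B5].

Per-block solution:
  B0: | IN=(all ⊤) | OUT=(all ⊤)
  B1: | IN=(all ⊤) | OUT=(all ⊤)
  B2: | IN=(all ⊤) | OUT=(all ⊤)
  B3: | IN=(all ⊤) | OUT=(all ⊤)
  B4: | IN=(all ⊤) | OUT=(all ⊤)
  B5: | IN=(all ⊤) | OUT={f:-; rest ⊤}
  B6: | IN=(all ⊤) | OUT=(all ⊤)

Merge at B5: IN[B5] = OUT[B4] = {a: ⊤, b: ⊤, c: ⊤, d: ⊤, e: ⊤, f: ⊤}
Applying B5's transfer function to that IN value gives OUT[B5] (row B5 above).

Answer: {a: ⊤, b: ⊤, c: ⊤, d: ⊤, e: ⊤, f: -}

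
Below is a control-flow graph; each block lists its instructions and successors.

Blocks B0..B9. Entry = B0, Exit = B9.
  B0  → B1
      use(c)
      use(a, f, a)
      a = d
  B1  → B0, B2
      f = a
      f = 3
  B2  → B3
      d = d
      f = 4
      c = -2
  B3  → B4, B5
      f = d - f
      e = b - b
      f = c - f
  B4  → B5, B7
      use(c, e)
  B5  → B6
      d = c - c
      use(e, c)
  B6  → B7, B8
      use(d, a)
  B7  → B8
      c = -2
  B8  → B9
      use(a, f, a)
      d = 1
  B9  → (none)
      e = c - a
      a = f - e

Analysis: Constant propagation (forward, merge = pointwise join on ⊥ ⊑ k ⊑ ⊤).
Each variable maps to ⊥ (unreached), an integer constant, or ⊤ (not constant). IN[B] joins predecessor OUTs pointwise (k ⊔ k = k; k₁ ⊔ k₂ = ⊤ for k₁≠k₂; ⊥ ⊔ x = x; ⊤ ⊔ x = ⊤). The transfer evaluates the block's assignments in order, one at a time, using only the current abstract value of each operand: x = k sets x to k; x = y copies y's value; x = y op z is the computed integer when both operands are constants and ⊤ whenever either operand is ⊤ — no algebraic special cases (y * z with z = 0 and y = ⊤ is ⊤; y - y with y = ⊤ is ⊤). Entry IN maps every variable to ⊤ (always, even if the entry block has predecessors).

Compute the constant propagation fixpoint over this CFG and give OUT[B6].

Answer: {a: ⊤, b: ⊤, c: -2, d: 0, e: ⊤, f: ⊤}

Working:
Per-block solution:
  B0: | IN=(all ⊤) | OUT=(all ⊤)
  B1: | IN=(all ⊤) | OUT={f:3; rest ⊤}
  B2: | IN={f:3; rest ⊤} | OUT={c:-2, f:4; rest ⊤}
  B3: | IN={c:-2, f:4; rest ⊤} | OUT={c:-2; rest ⊤}
  B4: | IN={c:-2; rest ⊤} | OUT={c:-2; rest ⊤}
  B5: | IN={c:-2; rest ⊤} | OUT={c:-2, d:0; rest ⊤}
  B6: | IN={c:-2, d:0; rest ⊤} | OUT={c:-2, d:0; rest ⊤}
  B7: | IN={c:-2; rest ⊤} | OUT={c:-2; rest ⊤}
  B8: | IN={c:-2; rest ⊤} | OUT={c:-2, d:1; rest ⊤}
  B9: | IN={c:-2, d:1; rest ⊤} | OUT={c:-2, d:1; rest ⊤}

Merge at B6: IN[B6] = OUT[B5] = {a: ⊤, b: ⊤, c: -2, d: 0, e: ⊤, f: ⊤}
Applying B6's transfer function to that IN value gives OUT[B6] (row B6 above).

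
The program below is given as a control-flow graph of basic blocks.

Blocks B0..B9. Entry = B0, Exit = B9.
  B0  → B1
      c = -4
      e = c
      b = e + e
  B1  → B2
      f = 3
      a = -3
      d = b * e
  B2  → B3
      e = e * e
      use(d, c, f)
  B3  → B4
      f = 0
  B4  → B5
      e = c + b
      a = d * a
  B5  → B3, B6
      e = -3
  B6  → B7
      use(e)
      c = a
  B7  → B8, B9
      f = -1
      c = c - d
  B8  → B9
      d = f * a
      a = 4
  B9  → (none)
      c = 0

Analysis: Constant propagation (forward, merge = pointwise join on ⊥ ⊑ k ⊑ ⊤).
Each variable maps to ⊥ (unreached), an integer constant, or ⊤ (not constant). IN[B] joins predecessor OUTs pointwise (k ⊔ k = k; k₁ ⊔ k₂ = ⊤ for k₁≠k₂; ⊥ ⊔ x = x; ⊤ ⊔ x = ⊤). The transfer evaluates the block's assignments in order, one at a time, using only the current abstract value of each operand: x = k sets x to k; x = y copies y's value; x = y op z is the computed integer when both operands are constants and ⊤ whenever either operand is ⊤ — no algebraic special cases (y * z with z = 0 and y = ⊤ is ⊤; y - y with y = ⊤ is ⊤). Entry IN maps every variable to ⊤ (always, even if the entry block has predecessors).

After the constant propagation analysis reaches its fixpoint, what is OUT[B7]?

Answer: {a: ⊤, b: -8, c: ⊤, d: 32, e: -3, f: -1}

Trace:
Per-block solution:
  B0:   IN=(all ⊤)   OUT={b:-8, c:-4, e:-4; rest ⊤}
  B1:   IN={b:-8, c:-4, e:-4; rest ⊤}   OUT={a:-3, b:-8, c:-4, d:32, e:-4, f:3; rest ⊤}
  B2:   IN={a:-3, b:-8, c:-4, d:32, e:-4, f:3; rest ⊤}   OUT={a:-3, b:-8, c:-4, d:32, e:16, f:3; rest ⊤}
  B3:   IN={b:-8, c:-4, d:32; rest ⊤}   OUT={b:-8, c:-4, d:32, f:0; rest ⊤}
  B4:   IN={b:-8, c:-4, d:32, f:0; rest ⊤}   OUT={b:-8, c:-4, d:32, e:-12, f:0; rest ⊤}
  B5:   IN={b:-8, c:-4, d:32, e:-12, f:0; rest ⊤}   OUT={b:-8, c:-4, d:32, e:-3, f:0; rest ⊤}
  B6:   IN={b:-8, c:-4, d:32, e:-3, f:0; rest ⊤}   OUT={b:-8, d:32, e:-3, f:0; rest ⊤}
  B7:   IN={b:-8, d:32, e:-3, f:0; rest ⊤}   OUT={b:-8, d:32, e:-3, f:-1; rest ⊤}
  B8:   IN={b:-8, d:32, e:-3, f:-1; rest ⊤}   OUT={a:4, b:-8, e:-3, f:-1; rest ⊤}
  B9:   IN={b:-8, e:-3, f:-1; rest ⊤}   OUT={b:-8, c:0, e:-3, f:-1; rest ⊤}

Merge at B7: IN[B7] = OUT[B6] = {a: ⊤, b: -8, c: ⊤, d: 32, e: -3, f: 0}
Applying B7's transfer function to that IN value gives OUT[B7] (row B7 above).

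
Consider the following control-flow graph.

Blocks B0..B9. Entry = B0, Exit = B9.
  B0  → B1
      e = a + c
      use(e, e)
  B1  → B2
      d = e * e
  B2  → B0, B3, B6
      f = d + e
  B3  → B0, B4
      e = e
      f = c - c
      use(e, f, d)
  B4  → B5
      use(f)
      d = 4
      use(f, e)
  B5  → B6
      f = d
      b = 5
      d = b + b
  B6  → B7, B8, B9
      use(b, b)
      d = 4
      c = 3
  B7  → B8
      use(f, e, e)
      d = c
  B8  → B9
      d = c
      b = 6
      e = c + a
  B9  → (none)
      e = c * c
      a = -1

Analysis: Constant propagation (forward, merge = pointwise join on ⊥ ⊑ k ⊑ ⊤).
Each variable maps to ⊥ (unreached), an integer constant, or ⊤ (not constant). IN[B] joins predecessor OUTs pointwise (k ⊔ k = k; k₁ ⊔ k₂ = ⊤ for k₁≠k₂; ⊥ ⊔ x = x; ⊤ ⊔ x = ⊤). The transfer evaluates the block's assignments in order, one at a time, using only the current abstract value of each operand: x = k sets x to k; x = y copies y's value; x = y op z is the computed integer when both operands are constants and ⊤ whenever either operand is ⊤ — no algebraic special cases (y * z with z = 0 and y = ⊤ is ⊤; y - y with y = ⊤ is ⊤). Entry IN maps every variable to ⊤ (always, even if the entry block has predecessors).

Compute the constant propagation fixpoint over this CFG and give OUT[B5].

Answer: {a: ⊤, b: 5, c: ⊤, d: 10, e: ⊤, f: 4}

Derivation:
Per-block solution:
  B0: | IN=(all ⊤) | OUT=(all ⊤)
  B1: | IN=(all ⊤) | OUT=(all ⊤)
  B2: | IN=(all ⊤) | OUT=(all ⊤)
  B3: | IN=(all ⊤) | OUT=(all ⊤)
  B4: | IN=(all ⊤) | OUT={d:4; rest ⊤}
  B5: | IN={d:4; rest ⊤} | OUT={b:5, d:10, f:4; rest ⊤}
  B6: | IN=(all ⊤) | OUT={c:3, d:4; rest ⊤}
  B7: | IN={c:3, d:4; rest ⊤} | OUT={c:3, d:3; rest ⊤}
  B8: | IN={c:3; rest ⊤} | OUT={b:6, c:3, d:3; rest ⊤}
  B9: | IN={c:3; rest ⊤} | OUT={a:-1, c:3, e:9; rest ⊤}

Merge at B5: IN[B5] = OUT[B4] = {a: ⊤, b: ⊤, c: ⊤, d: 4, e: ⊤, f: ⊤}
Applying B5's transfer function to that IN value gives OUT[B5] (row B5 above).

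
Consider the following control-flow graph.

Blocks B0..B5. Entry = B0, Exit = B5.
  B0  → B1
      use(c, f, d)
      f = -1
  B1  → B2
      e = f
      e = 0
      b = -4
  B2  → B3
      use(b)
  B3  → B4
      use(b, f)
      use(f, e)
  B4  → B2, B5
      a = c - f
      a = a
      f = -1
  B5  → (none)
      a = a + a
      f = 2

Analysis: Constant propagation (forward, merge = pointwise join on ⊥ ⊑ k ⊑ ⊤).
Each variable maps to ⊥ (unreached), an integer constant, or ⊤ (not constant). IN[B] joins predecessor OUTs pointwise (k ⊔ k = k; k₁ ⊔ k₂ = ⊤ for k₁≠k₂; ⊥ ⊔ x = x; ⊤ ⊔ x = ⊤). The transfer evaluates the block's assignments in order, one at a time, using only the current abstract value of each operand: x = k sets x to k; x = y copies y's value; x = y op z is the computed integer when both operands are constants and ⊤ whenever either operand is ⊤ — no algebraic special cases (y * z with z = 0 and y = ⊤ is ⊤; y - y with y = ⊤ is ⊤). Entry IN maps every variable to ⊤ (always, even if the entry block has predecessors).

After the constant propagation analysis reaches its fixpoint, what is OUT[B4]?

Converged values:
  B0:  IN=(all ⊤)  OUT={f:-1; rest ⊤}
  B1:  IN={f:-1; rest ⊤}  OUT={b:-4, e:0, f:-1; rest ⊤}
  B2:  IN={b:-4, e:0, f:-1; rest ⊤}  OUT={b:-4, e:0, f:-1; rest ⊤}
  B3:  IN={b:-4, e:0, f:-1; rest ⊤}  OUT={b:-4, e:0, f:-1; rest ⊤}
  B4:  IN={b:-4, e:0, f:-1; rest ⊤}  OUT={b:-4, e:0, f:-1; rest ⊤}
  B5:  IN={b:-4, e:0, f:-1; rest ⊤}  OUT={b:-4, e:0, f:2; rest ⊤}

Merge at B4: IN[B4] = OUT[B3] = {a: ⊤, b: -4, c: ⊤, d: ⊤, e: 0, f: -1}
Applying B4's transfer function to that IN value gives OUT[B4] (row B4 above).

Answer: {a: ⊤, b: -4, c: ⊤, d: ⊤, e: 0, f: -1}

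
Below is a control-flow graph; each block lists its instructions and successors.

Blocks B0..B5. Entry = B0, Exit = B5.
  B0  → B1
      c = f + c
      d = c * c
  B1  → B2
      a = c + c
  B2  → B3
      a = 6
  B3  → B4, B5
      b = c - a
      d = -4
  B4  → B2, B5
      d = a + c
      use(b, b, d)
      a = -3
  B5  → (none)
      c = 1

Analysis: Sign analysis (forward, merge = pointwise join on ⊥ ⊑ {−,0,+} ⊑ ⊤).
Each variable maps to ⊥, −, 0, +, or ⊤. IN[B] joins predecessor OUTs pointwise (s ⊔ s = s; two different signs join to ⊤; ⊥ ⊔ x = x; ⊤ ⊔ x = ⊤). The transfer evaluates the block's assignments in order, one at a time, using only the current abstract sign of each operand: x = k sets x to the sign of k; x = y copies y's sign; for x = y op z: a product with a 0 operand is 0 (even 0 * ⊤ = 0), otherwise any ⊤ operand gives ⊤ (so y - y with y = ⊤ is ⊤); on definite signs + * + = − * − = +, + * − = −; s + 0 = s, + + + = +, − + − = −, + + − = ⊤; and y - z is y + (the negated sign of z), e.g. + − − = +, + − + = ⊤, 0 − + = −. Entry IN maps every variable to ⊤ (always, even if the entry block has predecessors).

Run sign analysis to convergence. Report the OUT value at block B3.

Per-block solution:
  B0:  IN=(all ⊤)  OUT=(all ⊤)
  B1:  IN=(all ⊤)  OUT=(all ⊤)
  B2:  IN=(all ⊤)  OUT={a:+; rest ⊤}
  B3:  IN={a:+; rest ⊤}  OUT={a:+, d:-; rest ⊤}
  B4:  IN={a:+, d:-; rest ⊤}  OUT={a:-; rest ⊤}
  B5:  IN=(all ⊤)  OUT={c:+; rest ⊤}

Merge at B3: IN[B3] = OUT[B2] = {a: +, b: ⊤, c: ⊤, d: ⊤, e: ⊤, f: ⊤}
Applying B3's transfer function to that IN value gives OUT[B3] (row B3 above).

Answer: {a: +, b: ⊤, c: ⊤, d: -, e: ⊤, f: ⊤}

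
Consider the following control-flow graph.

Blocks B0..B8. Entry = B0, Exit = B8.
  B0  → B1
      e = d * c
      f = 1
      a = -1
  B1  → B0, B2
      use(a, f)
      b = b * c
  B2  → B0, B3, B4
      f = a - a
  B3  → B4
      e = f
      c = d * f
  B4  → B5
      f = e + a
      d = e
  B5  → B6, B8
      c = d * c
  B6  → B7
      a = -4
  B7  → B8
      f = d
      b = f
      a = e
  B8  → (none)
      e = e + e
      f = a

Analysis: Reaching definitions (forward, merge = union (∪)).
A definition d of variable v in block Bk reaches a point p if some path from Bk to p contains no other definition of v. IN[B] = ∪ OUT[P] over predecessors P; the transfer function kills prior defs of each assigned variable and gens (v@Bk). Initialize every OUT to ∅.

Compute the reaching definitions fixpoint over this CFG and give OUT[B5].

Fixpoint table:
  B0:   IN={a@B0, b@B1, e@B0, f@B0, f@B2}   OUT={a@B0, b@B1, e@B0, f@B0}
  B1:   IN={a@B0, b@B1, e@B0, f@B0}   OUT={a@B0, b@B1, e@B0, f@B0}
  B2:   IN={a@B0, b@B1, e@B0, f@B0}   OUT={a@B0, b@B1, e@B0, f@B2}
  B3:   IN={a@B0, b@B1, e@B0, f@B2}   OUT={a@B0, b@B1, c@B3, e@B3, f@B2}
  B4:   IN={a@B0, b@B1, c@B3, e@B0, e@B3, f@B2}   OUT={a@B0, b@B1, c@B3, d@B4, e@B0, e@B3, f@B4}
  B5:   IN={a@B0, b@B1, c@B3, d@B4, e@B0, e@B3, f@B4}   OUT={a@B0, b@B1, c@B5, d@B4, e@B0, e@B3, f@B4}
  B6:   IN={a@B0, b@B1, c@B5, d@B4, e@B0, e@B3, f@B4}   OUT={a@B6, b@B1, c@B5, d@B4, e@B0, e@B3, f@B4}
  B7:   IN={a@B6, b@B1, c@B5, d@B4, e@B0, e@B3, f@B4}   OUT={a@B7, b@B7, c@B5, d@B4, e@B0, e@B3, f@B7}
  B8:   IN={a@B0, a@B7, b@B1, b@B7, c@B5, d@B4, e@B0, e@B3, f@B4, f@B7}   OUT={a@B0, a@B7, b@B1, b@B7, c@B5, d@B4, e@B8, f@B8}

Merge at B5: IN[B5] = OUT[B4] = {a@B0, b@B1, c@B3, d@B4, e@B0, e@B3, f@B4}
Applying B5's transfer function to that IN value gives OUT[B5] (row B5 above).

Answer: {a@B0, b@B1, c@B5, d@B4, e@B0, e@B3, f@B4}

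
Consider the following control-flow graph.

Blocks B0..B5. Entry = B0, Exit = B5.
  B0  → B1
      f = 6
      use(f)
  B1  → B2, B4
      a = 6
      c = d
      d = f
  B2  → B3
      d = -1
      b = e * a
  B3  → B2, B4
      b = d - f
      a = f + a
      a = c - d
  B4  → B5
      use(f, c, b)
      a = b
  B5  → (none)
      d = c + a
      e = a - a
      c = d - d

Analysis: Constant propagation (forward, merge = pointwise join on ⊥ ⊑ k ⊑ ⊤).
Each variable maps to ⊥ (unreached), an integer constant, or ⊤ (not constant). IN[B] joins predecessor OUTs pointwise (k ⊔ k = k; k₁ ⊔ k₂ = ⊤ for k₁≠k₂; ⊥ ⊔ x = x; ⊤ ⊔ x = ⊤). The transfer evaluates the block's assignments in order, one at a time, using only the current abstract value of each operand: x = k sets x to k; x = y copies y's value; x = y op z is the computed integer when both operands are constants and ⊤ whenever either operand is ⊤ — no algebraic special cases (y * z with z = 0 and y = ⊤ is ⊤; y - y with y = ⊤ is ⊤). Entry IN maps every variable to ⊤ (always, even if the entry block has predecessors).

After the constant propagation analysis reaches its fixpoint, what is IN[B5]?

Answer: {a: ⊤, b: ⊤, c: ⊤, d: ⊤, e: ⊤, f: 6}

Trace:
Converged values:
  B0:  IN=(all ⊤)  OUT={f:6; rest ⊤}
  B1:  IN={f:6; rest ⊤}  OUT={a:6, d:6, f:6; rest ⊤}
  B2:  IN={f:6; rest ⊤}  OUT={d:-1, f:6; rest ⊤}
  B3:  IN={d:-1, f:6; rest ⊤}  OUT={b:-7, d:-1, f:6; rest ⊤}
  B4:  IN={f:6; rest ⊤}  OUT={f:6; rest ⊤}
  B5:  IN={f:6; rest ⊤}  OUT={f:6; rest ⊤}

Merge at B5: IN[B5] = OUT[B4] = {a: ⊤, b: ⊤, c: ⊤, d: ⊤, e: ⊤, f: 6}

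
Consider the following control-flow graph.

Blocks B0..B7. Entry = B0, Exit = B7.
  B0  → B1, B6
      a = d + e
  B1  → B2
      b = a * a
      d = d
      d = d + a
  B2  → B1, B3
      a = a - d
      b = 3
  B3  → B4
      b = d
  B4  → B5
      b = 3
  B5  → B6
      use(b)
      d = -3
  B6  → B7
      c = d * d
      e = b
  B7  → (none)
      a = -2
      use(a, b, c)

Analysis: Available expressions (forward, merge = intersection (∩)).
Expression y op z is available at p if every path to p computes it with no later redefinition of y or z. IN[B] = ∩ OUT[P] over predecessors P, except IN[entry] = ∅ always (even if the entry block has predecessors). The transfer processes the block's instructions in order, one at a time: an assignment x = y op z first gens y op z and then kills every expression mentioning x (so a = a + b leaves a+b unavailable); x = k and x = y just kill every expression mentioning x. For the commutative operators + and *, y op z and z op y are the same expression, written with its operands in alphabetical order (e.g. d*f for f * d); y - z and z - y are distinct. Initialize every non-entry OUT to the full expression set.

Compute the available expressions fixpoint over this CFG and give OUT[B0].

Answer: {d+e}

Trace:
Converged values:
  B0:  IN={}  OUT={d+e}
  B1:  IN={}  OUT={a*a}
  B2:  IN={a*a}  OUT={}
  B3:  IN={}  OUT={}
  B4:  IN={}  OUT={}
  B5:  IN={}  OUT={}
  B6:  IN={}  OUT={d*d}
  B7:  IN={d*d}  OUT={d*d}

B0 is the boundary node: IN[B0] = {}
Applying B0's transfer function to that IN value gives OUT[B0] (row B0 above).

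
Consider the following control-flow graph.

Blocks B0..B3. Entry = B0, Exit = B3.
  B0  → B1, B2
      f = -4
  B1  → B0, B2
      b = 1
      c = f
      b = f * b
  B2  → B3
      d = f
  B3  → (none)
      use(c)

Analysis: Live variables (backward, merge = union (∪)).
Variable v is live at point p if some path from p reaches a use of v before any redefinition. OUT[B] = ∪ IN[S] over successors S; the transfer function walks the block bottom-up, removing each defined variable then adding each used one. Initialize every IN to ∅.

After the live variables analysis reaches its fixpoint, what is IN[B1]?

Fixpoint table:
  B0:   IN={c}   OUT={c, f}
  B1:   IN={f}   OUT={c, f}
  B2:   IN={c, f}   OUT={c}
  B3:   IN={c}   OUT={}

Merge at B1: OUT[B1] = IN[B0] ⊔ IN[B2] = {c, f}
Applying B1's transfer function to that OUT value gives IN[B1] (row B1 above).

Answer: {f}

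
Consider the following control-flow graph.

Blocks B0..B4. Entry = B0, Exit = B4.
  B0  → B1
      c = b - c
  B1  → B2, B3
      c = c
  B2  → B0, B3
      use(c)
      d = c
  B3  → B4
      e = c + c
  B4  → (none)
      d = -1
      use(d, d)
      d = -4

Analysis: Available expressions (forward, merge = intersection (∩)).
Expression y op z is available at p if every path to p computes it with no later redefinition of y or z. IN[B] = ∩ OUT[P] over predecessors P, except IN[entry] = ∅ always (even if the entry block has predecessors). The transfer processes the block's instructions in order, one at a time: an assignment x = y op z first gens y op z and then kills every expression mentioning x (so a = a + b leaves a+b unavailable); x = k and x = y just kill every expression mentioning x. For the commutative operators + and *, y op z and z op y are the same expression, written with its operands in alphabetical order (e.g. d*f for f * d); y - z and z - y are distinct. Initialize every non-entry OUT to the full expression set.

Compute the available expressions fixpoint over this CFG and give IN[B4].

Converged values:
  B0:  IN={}  OUT={}
  B1:  IN={}  OUT={}
  B2:  IN={}  OUT={}
  B3:  IN={}  OUT={c+c}
  B4:  IN={c+c}  OUT={c+c}

Merge at B4: IN[B4] = OUT[B3] = {c+c}

Answer: {c+c}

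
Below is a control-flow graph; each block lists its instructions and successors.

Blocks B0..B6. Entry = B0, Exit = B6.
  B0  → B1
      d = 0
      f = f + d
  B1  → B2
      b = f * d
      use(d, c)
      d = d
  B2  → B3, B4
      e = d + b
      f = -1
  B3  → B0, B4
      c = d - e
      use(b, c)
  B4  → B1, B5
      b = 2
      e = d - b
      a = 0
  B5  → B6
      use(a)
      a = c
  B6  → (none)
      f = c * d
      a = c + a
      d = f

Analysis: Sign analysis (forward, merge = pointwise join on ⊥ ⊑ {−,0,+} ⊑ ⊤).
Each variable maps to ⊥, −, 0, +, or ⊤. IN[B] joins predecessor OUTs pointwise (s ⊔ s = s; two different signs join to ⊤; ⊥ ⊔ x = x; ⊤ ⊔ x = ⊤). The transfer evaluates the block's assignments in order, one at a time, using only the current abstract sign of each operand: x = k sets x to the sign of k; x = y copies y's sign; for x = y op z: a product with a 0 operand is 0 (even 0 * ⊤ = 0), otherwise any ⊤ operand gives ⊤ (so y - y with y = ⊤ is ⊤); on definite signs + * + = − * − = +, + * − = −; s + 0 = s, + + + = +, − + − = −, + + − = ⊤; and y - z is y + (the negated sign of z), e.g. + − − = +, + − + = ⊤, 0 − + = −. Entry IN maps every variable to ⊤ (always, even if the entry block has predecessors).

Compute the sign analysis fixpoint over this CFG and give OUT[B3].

Answer: {a: ⊤, b: 0, c: 0, d: 0, e: 0, f: -}

Trace:
Converged values:
  B0: | IN=(all ⊤) | OUT={d:0; rest ⊤}
  B1: | IN={d:0; rest ⊤} | OUT={b:0, d:0; rest ⊤}
  B2: | IN={b:0, d:0; rest ⊤} | OUT={b:0, d:0, e:0, f:-; rest ⊤}
  B3: | IN={b:0, d:0, e:0, f:-; rest ⊤} | OUT={b:0, c:0, d:0, e:0, f:-; rest ⊤}
  B4: | IN={b:0, d:0, e:0, f:-; rest ⊤} | OUT={a:0, b:+, d:0, e:-, f:-; rest ⊤}
  B5: | IN={a:0, b:+, d:0, e:-, f:-; rest ⊤} | OUT={b:+, d:0, e:-, f:-; rest ⊤}
  B6: | IN={b:+, d:0, e:-, f:-; rest ⊤} | OUT={b:+, d:0, e:-, f:0; rest ⊤}

Merge at B3: IN[B3] = OUT[B2] = {a: ⊤, b: 0, c: ⊤, d: 0, e: 0, f: -}
Applying B3's transfer function to that IN value gives OUT[B3] (row B3 above).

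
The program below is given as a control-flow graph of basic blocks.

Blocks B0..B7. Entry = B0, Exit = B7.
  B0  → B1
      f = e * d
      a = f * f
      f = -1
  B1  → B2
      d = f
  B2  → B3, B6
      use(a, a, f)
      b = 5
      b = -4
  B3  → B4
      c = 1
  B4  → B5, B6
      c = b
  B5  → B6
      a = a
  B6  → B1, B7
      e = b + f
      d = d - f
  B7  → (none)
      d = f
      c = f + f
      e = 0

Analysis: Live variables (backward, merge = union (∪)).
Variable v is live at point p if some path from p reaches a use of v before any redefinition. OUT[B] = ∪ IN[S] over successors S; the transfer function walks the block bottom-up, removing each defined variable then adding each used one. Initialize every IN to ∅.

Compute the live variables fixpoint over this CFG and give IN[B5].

Per-block solution:
  B0:  IN={d, e}  OUT={a, f}
  B1:  IN={a, f}  OUT={a, d, f}
  B2:  IN={a, d, f}  OUT={a, b, d, f}
  B3:  IN={a, b, d, f}  OUT={a, b, d, f}
  B4:  IN={a, b, d, f}  OUT={a, b, d, f}
  B5:  IN={a, b, d, f}  OUT={a, b, d, f}
  B6:  IN={a, b, d, f}  OUT={a, f}
  B7:  IN={f}  OUT={}

Merge at B5: OUT[B5] = IN[B6] = {a, b, d, f}
Applying B5's transfer function to that OUT value gives IN[B5] (row B5 above).

Answer: {a, b, d, f}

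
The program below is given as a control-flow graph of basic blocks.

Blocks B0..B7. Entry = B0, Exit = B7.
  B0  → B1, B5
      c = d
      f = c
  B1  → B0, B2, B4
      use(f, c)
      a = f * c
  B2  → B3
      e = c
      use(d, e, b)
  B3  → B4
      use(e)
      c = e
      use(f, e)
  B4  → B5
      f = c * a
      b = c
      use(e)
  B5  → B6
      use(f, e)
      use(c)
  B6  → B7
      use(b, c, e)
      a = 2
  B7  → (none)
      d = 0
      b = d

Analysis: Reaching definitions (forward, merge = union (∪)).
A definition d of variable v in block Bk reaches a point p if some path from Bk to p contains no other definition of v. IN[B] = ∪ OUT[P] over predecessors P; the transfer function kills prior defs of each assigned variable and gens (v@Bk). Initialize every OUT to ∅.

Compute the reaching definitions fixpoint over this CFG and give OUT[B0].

Fixpoint table:
  B0: | IN={a@B1, c@B0, f@B0} | OUT={a@B1, c@B0, f@B0}
  B1: | IN={a@B1, c@B0, f@B0} | OUT={a@B1, c@B0, f@B0}
  B2: | IN={a@B1, c@B0, f@B0} | OUT={a@B1, c@B0, e@B2, f@B0}
  B3: | IN={a@B1, c@B0, e@B2, f@B0} | OUT={a@B1, c@B3, e@B2, f@B0}
  B4: | IN={a@B1, c@B0, c@B3, e@B2, f@B0} | OUT={a@B1, b@B4, c@B0, c@B3, e@B2, f@B4}
  B5: | IN={a@B1, b@B4, c@B0, c@B3, e@B2, f@B0, f@B4} | OUT={a@B1, b@B4, c@B0, c@B3, e@B2, f@B0, f@B4}
  B6: | IN={a@B1, b@B4, c@B0, c@B3, e@B2, f@B0, f@B4} | OUT={a@B6, b@B4, c@B0, c@B3, e@B2, f@B0, f@B4}
  B7: | IN={a@B6, b@B4, c@B0, c@B3, e@B2, f@B0, f@B4} | OUT={a@B6, b@B7, c@B0, c@B3, d@B7, e@B2, f@B0, f@B4}

Merge at B0 (entry node, so the boundary value {} is joined with the incoming edge(s)): IN[B0] = {} ⊔ OUT[B1] = {a@B1, c@B0, f@B0}
Applying B0's transfer function to that IN value gives OUT[B0] (row B0 above).

Answer: {a@B1, c@B0, f@B0}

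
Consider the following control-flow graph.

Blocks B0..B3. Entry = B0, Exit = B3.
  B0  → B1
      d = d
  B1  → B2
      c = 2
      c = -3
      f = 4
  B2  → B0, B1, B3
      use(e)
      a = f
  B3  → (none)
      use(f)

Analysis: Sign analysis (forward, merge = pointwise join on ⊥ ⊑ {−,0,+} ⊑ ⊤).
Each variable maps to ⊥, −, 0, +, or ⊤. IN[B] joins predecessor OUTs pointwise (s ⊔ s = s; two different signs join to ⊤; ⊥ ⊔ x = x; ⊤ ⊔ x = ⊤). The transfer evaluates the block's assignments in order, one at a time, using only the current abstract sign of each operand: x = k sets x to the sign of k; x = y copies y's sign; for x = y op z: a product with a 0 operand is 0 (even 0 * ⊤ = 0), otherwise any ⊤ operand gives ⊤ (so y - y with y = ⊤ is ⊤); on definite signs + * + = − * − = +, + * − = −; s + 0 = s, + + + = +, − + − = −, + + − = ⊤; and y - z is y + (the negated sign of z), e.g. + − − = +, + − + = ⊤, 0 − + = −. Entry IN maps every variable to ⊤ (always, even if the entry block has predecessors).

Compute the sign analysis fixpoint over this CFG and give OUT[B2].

Answer: {a: +, b: ⊤, c: -, d: ⊤, e: ⊤, f: +}

Derivation:
Converged values:
  B0:  IN=(all ⊤)  OUT=(all ⊤)
  B1:  IN=(all ⊤)  OUT={c:-, f:+; rest ⊤}
  B2:  IN={c:-, f:+; rest ⊤}  OUT={a:+, c:-, f:+; rest ⊤}
  B3:  IN={a:+, c:-, f:+; rest ⊤}  OUT={a:+, c:-, f:+; rest ⊤}

Merge at B2: IN[B2] = OUT[B1] = {a: ⊤, b: ⊤, c: -, d: ⊤, e: ⊤, f: +}
Applying B2's transfer function to that IN value gives OUT[B2] (row B2 above).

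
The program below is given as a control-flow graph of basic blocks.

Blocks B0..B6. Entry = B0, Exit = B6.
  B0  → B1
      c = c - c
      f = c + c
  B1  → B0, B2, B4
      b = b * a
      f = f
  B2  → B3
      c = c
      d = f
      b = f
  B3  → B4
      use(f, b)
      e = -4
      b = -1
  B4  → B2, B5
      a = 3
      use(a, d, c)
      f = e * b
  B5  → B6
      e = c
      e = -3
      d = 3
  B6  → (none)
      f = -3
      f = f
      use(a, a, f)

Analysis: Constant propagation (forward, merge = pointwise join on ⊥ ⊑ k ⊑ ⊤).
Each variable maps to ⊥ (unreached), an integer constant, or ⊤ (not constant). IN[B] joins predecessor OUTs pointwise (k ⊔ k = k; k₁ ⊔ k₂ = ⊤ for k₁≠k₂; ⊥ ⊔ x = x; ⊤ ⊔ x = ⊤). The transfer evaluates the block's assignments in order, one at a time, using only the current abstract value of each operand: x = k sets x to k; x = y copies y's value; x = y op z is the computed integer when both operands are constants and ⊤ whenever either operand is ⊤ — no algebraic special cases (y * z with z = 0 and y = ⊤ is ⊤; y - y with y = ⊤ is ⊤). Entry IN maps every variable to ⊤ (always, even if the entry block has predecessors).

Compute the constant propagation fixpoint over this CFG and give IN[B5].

Answer: {a: 3, b: ⊤, c: ⊤, d: ⊤, e: ⊤, f: ⊤}

Working:
Per-block solution:
  B0: | IN=(all ⊤) | OUT=(all ⊤)
  B1: | IN=(all ⊤) | OUT=(all ⊤)
  B2: | IN=(all ⊤) | OUT=(all ⊤)
  B3: | IN=(all ⊤) | OUT={b:-1, e:-4; rest ⊤}
  B4: | IN=(all ⊤) | OUT={a:3; rest ⊤}
  B5: | IN={a:3; rest ⊤} | OUT={a:3, d:3, e:-3; rest ⊤}
  B6: | IN={a:3, d:3, e:-3; rest ⊤} | OUT={a:3, d:3, e:-3, f:-3; rest ⊤}

Merge at B5: IN[B5] = OUT[B4] = {a: 3, b: ⊤, c: ⊤, d: ⊤, e: ⊤, f: ⊤}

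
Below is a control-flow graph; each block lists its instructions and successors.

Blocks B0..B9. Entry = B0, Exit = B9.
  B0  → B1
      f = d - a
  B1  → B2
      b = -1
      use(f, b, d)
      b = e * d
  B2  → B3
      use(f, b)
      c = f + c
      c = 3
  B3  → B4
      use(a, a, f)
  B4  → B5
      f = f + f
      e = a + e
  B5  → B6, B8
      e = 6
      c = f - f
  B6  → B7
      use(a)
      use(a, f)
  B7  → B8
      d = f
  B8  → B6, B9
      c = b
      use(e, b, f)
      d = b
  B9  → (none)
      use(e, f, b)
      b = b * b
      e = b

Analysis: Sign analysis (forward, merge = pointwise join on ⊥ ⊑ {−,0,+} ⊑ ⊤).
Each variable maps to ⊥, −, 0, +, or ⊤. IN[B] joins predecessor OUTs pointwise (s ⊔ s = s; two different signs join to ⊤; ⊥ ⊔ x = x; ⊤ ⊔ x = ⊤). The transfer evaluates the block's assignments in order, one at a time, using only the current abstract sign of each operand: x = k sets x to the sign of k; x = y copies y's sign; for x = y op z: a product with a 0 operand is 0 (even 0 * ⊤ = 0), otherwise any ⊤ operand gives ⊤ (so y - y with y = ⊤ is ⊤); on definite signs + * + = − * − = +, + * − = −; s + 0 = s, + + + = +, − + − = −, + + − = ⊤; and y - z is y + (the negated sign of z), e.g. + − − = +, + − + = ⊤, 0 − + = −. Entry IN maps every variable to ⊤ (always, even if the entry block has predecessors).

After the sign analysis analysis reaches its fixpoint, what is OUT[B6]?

Per-block solution:
  B0:  IN=(all ⊤)  OUT=(all ⊤)
  B1:  IN=(all ⊤)  OUT=(all ⊤)
  B2:  IN=(all ⊤)  OUT={c:+; rest ⊤}
  B3:  IN={c:+; rest ⊤}  OUT={c:+; rest ⊤}
  B4:  IN={c:+; rest ⊤}  OUT={c:+; rest ⊤}
  B5:  IN={c:+; rest ⊤}  OUT={e:+; rest ⊤}
  B6:  IN={e:+; rest ⊤}  OUT={e:+; rest ⊤}
  B7:  IN={e:+; rest ⊤}  OUT={e:+; rest ⊤}
  B8:  IN={e:+; rest ⊤}  OUT={e:+; rest ⊤}
  B9:  IN={e:+; rest ⊤}  OUT=(all ⊤)

Merge at B6: IN[B6] = OUT[B5] ⊔ OUT[B8] = {a: ⊤, b: ⊤, c: ⊤, d: ⊤, e: +, f: ⊤}
Applying B6's transfer function to that IN value gives OUT[B6] (row B6 above).

Answer: {a: ⊤, b: ⊤, c: ⊤, d: ⊤, e: +, f: ⊤}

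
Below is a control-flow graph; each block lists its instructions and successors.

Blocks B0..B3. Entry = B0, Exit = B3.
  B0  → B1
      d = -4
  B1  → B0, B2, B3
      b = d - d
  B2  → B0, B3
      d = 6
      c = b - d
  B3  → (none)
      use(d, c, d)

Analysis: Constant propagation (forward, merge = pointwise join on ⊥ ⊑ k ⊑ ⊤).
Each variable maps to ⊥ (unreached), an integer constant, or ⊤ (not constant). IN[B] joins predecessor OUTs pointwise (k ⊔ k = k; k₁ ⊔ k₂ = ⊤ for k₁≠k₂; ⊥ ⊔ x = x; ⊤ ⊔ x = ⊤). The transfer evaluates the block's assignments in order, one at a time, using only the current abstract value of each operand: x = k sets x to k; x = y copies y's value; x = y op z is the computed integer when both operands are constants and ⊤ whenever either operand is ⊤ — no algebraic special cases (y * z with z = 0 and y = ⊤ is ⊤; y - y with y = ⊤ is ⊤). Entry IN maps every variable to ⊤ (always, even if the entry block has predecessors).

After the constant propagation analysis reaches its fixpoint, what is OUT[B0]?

Per-block solution:
  B0: | IN=(all ⊤) | OUT={d:-4; rest ⊤}
  B1: | IN={d:-4; rest ⊤} | OUT={b:0, d:-4; rest ⊤}
  B2: | IN={b:0, d:-4; rest ⊤} | OUT={b:0, c:-6, d:6; rest ⊤}
  B3: | IN={b:0; rest ⊤} | OUT={b:0; rest ⊤}

Merge at B0 (entry node, so the boundary value (all ⊤) is joined with the incoming edge(s)): IN[B0] = (all ⊤) ⊔ OUT[B1] ⊔ OUT[B2] = {a: ⊤, b: ⊤, c: ⊤, d: ⊤, e: ⊤, f: ⊤}
Applying B0's transfer function to that IN value gives OUT[B0] (row B0 above).

Answer: {a: ⊤, b: ⊤, c: ⊤, d: -4, e: ⊤, f: ⊤}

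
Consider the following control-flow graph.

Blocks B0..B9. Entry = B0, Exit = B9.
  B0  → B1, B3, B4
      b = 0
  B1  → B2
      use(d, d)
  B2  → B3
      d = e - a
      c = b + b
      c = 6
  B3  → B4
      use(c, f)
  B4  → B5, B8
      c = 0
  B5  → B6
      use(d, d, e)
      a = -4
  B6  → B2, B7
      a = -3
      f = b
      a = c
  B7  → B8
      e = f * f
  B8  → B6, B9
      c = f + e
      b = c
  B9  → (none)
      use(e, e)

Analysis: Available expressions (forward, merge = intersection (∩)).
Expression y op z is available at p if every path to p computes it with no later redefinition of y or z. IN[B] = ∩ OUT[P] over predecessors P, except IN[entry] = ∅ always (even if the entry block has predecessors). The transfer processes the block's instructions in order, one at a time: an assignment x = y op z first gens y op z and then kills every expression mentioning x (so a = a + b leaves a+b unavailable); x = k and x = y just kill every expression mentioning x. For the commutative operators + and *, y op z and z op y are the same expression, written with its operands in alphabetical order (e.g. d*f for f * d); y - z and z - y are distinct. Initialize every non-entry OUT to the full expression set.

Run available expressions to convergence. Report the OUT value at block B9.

Per-block solution:
  B0:   IN={}   OUT={}
  B1:   IN={}   OUT={}
  B2:   IN={}   OUT={b+b, e-a}
  B3:   IN={}   OUT={}
  B4:   IN={}   OUT={}
  B5:   IN={}   OUT={}
  B6:   IN={}   OUT={}
  B7:   IN={}   OUT={f*f}
  B8:   IN={}   OUT={e+f}
  B9:   IN={e+f}   OUT={e+f}

Merge at B9: IN[B9] = OUT[B8] = {e+f}
Applying B9's transfer function to that IN value gives OUT[B9] (row B9 above).

Answer: {e+f}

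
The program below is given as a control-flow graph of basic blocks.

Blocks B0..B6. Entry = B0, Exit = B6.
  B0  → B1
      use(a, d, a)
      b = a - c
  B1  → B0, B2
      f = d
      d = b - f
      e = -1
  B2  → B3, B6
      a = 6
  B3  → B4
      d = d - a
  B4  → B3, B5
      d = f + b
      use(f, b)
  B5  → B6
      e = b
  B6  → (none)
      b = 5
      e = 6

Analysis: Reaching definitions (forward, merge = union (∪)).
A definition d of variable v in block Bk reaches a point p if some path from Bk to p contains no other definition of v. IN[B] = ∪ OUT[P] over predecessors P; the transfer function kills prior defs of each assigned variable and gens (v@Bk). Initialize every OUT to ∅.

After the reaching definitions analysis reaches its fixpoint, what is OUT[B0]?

Converged values:
  B0:   IN={b@B0, d@B1, e@B1, f@B1}   OUT={b@B0, d@B1, e@B1, f@B1}
  B1:   IN={b@B0, d@B1, e@B1, f@B1}   OUT={b@B0, d@B1, e@B1, f@B1}
  B2:   IN={b@B0, d@B1, e@B1, f@B1}   OUT={a@B2, b@B0, d@B1, e@B1, f@B1}
  B3:   IN={a@B2, b@B0, d@B1, d@B4, e@B1, f@B1}   OUT={a@B2, b@B0, d@B3, e@B1, f@B1}
  B4:   IN={a@B2, b@B0, d@B3, e@B1, f@B1}   OUT={a@B2, b@B0, d@B4, e@B1, f@B1}
  B5:   IN={a@B2, b@B0, d@B4, e@B1, f@B1}   OUT={a@B2, b@B0, d@B4, e@B5, f@B1}
  B6:   IN={a@B2, b@B0, d@B1, d@B4, e@B1, e@B5, f@B1}   OUT={a@B2, b@B6, d@B1, d@B4, e@B6, f@B1}

Merge at B0 (entry node, so the boundary value {} is joined with the incoming edge(s)): IN[B0] = {} ⊔ OUT[B1] = {b@B0, d@B1, e@B1, f@B1}
Applying B0's transfer function to that IN value gives OUT[B0] (row B0 above).

Answer: {b@B0, d@B1, e@B1, f@B1}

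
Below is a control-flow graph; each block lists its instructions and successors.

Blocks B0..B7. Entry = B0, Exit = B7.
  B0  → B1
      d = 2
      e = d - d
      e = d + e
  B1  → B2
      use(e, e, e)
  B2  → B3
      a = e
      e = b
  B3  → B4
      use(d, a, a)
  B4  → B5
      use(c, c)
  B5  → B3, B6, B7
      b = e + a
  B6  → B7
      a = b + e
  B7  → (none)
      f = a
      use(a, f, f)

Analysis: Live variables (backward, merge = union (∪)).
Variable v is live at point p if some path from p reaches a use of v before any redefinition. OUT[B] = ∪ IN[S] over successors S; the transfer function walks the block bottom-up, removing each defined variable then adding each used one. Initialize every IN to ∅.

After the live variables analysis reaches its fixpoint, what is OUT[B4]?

Answer: {a, c, d, e}

Trace:
Per-block solution:
  B0: | IN={b, c} | OUT={b, c, d, e}
  B1: | IN={b, c, d, e} | OUT={b, c, d, e}
  B2: | IN={b, c, d, e} | OUT={a, c, d, e}
  B3: | IN={a, c, d, e} | OUT={a, c, d, e}
  B4: | IN={a, c, d, e} | OUT={a, c, d, e}
  B5: | IN={a, c, d, e} | OUT={a, b, c, d, e}
  B6: | IN={b, e} | OUT={a}
  B7: | IN={a} | OUT={}

Merge at B4: OUT[B4] = IN[B5] = {a, c, d, e}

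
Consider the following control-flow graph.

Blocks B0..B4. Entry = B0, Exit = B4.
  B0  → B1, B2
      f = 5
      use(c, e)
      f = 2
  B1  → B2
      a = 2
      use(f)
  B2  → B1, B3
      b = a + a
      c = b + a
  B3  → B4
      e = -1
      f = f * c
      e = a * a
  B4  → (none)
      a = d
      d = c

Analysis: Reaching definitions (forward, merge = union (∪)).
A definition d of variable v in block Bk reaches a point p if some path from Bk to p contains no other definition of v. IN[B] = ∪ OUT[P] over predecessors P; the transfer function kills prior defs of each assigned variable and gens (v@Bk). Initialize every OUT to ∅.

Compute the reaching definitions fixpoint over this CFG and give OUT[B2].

Per-block solution:
  B0:  IN={}  OUT={f@B0}
  B1:  IN={a@B1, b@B2, c@B2, f@B0}  OUT={a@B1, b@B2, c@B2, f@B0}
  B2:  IN={a@B1, b@B2, c@B2, f@B0}  OUT={a@B1, b@B2, c@B2, f@B0}
  B3:  IN={a@B1, b@B2, c@B2, f@B0}  OUT={a@B1, b@B2, c@B2, e@B3, f@B3}
  B4:  IN={a@B1, b@B2, c@B2, e@B3, f@B3}  OUT={a@B4, b@B2, c@B2, d@B4, e@B3, f@B3}

Merge at B2: IN[B2] = OUT[B0] ⊔ OUT[B1] = {a@B1, b@B2, c@B2, f@B0}
Applying B2's transfer function to that IN value gives OUT[B2] (row B2 above).

Answer: {a@B1, b@B2, c@B2, f@B0}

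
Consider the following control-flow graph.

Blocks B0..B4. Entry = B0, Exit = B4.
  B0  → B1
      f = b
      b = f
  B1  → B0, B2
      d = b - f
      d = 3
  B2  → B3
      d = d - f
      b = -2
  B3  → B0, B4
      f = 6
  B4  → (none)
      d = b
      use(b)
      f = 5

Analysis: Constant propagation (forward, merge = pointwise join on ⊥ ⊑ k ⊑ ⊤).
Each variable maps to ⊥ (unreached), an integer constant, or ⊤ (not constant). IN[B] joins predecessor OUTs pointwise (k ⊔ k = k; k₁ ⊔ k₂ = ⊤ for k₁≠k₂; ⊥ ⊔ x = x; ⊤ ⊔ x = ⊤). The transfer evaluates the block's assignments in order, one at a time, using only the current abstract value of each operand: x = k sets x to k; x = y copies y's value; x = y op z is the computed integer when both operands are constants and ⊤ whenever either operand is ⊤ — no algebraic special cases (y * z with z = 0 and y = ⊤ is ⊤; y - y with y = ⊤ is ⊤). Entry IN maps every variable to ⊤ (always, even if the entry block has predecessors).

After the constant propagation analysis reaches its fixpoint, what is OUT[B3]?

Answer: {a: ⊤, b: -2, c: ⊤, d: ⊤, e: ⊤, f: 6}

Trace:
Fixpoint table:
  B0: | IN=(all ⊤) | OUT=(all ⊤)
  B1: | IN=(all ⊤) | OUT={d:3; rest ⊤}
  B2: | IN={d:3; rest ⊤} | OUT={b:-2; rest ⊤}
  B3: | IN={b:-2; rest ⊤} | OUT={b:-2, f:6; rest ⊤}
  B4: | IN={b:-2, f:6; rest ⊤} | OUT={b:-2, d:-2, f:5; rest ⊤}

Merge at B3: IN[B3] = OUT[B2] = {a: ⊤, b: -2, c: ⊤, d: ⊤, e: ⊤, f: ⊤}
Applying B3's transfer function to that IN value gives OUT[B3] (row B3 above).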